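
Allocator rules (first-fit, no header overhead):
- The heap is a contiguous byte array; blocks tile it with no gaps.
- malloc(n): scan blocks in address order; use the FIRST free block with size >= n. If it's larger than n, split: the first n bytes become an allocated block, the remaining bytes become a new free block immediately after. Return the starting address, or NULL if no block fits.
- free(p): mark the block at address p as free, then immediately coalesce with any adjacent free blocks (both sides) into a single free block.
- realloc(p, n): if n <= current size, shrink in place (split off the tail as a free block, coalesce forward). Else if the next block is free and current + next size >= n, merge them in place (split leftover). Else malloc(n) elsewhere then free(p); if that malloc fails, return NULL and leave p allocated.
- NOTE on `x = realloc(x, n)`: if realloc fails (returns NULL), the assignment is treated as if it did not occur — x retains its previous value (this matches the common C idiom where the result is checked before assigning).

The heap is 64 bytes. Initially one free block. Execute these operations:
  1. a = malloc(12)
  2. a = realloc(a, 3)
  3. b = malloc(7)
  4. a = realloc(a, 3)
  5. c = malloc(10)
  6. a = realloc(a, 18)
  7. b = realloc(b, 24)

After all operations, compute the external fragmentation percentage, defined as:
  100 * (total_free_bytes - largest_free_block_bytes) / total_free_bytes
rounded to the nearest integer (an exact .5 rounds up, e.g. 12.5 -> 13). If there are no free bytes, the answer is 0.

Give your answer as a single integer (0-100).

Op 1: a = malloc(12) -> a = 0; heap: [0-11 ALLOC][12-63 FREE]
Op 2: a = realloc(a, 3) -> a = 0; heap: [0-2 ALLOC][3-63 FREE]
Op 3: b = malloc(7) -> b = 3; heap: [0-2 ALLOC][3-9 ALLOC][10-63 FREE]
Op 4: a = realloc(a, 3) -> a = 0; heap: [0-2 ALLOC][3-9 ALLOC][10-63 FREE]
Op 5: c = malloc(10) -> c = 10; heap: [0-2 ALLOC][3-9 ALLOC][10-19 ALLOC][20-63 FREE]
Op 6: a = realloc(a, 18) -> a = 20; heap: [0-2 FREE][3-9 ALLOC][10-19 ALLOC][20-37 ALLOC][38-63 FREE]
Op 7: b = realloc(b, 24) -> b = 38; heap: [0-9 FREE][10-19 ALLOC][20-37 ALLOC][38-61 ALLOC][62-63 FREE]
Free blocks: [10 2] total_free=12 largest=10 -> 100*(12-10)/12 = 200/12 ≈ 16.667 -> rounds to 17

Answer: 17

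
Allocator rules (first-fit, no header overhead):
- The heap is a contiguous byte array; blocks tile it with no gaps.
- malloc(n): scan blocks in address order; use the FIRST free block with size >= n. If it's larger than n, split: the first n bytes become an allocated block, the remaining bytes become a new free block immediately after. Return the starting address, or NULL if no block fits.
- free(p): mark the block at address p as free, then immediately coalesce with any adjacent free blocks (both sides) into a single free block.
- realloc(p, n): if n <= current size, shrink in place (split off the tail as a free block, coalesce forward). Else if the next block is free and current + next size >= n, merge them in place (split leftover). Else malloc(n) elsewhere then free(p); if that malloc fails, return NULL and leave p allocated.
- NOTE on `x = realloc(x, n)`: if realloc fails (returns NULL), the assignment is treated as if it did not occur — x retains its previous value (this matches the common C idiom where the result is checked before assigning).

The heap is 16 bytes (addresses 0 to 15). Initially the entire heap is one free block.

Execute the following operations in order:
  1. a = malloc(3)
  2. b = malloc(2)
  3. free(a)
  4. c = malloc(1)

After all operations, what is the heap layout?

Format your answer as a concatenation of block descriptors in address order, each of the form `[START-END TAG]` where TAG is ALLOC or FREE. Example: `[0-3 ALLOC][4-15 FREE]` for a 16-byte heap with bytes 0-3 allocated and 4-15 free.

Answer: [0-0 ALLOC][1-2 FREE][3-4 ALLOC][5-15 FREE]

Derivation:
Op 1: a = malloc(3) -> a = 0; heap: [0-2 ALLOC][3-15 FREE]
Op 2: b = malloc(2) -> b = 3; heap: [0-2 ALLOC][3-4 ALLOC][5-15 FREE]
Op 3: free(a) -> (freed a); heap: [0-2 FREE][3-4 ALLOC][5-15 FREE]
Op 4: c = malloc(1) -> c = 0; heap: [0-0 ALLOC][1-2 FREE][3-4 ALLOC][5-15 FREE]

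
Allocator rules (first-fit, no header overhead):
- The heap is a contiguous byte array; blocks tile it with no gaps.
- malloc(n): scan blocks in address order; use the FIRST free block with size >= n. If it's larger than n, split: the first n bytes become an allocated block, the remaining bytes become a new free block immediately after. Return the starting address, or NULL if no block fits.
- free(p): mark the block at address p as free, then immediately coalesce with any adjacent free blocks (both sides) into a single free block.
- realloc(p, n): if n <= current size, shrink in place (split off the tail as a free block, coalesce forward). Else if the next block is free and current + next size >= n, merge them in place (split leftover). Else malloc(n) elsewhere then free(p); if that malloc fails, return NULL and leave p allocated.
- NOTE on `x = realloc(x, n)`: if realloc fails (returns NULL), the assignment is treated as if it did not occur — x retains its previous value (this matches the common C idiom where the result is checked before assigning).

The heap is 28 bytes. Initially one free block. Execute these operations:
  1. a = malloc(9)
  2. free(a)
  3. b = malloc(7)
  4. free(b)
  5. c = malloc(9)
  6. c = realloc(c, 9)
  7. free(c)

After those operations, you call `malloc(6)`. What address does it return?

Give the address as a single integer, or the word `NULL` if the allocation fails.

Op 1: a = malloc(9) -> a = 0; heap: [0-8 ALLOC][9-27 FREE]
Op 2: free(a) -> (freed a); heap: [0-27 FREE]
Op 3: b = malloc(7) -> b = 0; heap: [0-6 ALLOC][7-27 FREE]
Op 4: free(b) -> (freed b); heap: [0-27 FREE]
Op 5: c = malloc(9) -> c = 0; heap: [0-8 ALLOC][9-27 FREE]
Op 6: c = realloc(c, 9) -> c = 0; heap: [0-8 ALLOC][9-27 FREE]
Op 7: free(c) -> (freed c); heap: [0-27 FREE]
malloc(6): first-fit scan over [0-27 FREE] -> 0

Answer: 0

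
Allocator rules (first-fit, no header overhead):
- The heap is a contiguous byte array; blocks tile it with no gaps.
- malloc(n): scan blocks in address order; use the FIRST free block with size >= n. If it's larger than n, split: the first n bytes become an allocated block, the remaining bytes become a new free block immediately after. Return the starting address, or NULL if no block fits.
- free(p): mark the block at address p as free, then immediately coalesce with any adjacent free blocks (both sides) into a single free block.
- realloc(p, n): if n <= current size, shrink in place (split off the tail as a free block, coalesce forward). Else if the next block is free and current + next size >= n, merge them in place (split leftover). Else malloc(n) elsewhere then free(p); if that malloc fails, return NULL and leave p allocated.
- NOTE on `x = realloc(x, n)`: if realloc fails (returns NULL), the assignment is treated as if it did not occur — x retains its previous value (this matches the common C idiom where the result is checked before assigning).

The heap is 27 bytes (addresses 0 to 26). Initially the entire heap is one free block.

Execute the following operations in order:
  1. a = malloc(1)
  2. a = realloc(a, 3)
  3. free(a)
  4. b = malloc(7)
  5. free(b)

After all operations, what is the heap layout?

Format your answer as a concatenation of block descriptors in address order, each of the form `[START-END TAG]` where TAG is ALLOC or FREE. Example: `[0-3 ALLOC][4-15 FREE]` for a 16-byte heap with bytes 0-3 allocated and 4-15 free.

Answer: [0-26 FREE]

Derivation:
Op 1: a = malloc(1) -> a = 0; heap: [0-0 ALLOC][1-26 FREE]
Op 2: a = realloc(a, 3) -> a = 0; heap: [0-2 ALLOC][3-26 FREE]
Op 3: free(a) -> (freed a); heap: [0-26 FREE]
Op 4: b = malloc(7) -> b = 0; heap: [0-6 ALLOC][7-26 FREE]
Op 5: free(b) -> (freed b); heap: [0-26 FREE]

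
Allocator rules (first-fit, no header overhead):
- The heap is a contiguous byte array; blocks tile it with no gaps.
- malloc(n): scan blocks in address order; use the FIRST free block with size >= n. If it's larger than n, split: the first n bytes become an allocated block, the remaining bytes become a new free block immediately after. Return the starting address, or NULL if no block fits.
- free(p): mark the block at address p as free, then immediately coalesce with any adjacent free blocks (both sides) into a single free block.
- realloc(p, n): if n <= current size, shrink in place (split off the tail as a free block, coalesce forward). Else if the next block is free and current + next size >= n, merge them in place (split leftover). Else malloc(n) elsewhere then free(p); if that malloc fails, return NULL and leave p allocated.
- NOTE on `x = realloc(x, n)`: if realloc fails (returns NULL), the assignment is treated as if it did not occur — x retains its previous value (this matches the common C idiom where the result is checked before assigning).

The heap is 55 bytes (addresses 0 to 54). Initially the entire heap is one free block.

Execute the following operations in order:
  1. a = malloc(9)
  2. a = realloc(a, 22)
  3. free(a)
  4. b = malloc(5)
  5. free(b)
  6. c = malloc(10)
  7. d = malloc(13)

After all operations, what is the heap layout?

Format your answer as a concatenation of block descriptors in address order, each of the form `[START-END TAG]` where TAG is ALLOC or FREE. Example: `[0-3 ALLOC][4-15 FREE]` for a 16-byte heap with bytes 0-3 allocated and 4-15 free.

Op 1: a = malloc(9) -> a = 0; heap: [0-8 ALLOC][9-54 FREE]
Op 2: a = realloc(a, 22) -> a = 0; heap: [0-21 ALLOC][22-54 FREE]
Op 3: free(a) -> (freed a); heap: [0-54 FREE]
Op 4: b = malloc(5) -> b = 0; heap: [0-4 ALLOC][5-54 FREE]
Op 5: free(b) -> (freed b); heap: [0-54 FREE]
Op 6: c = malloc(10) -> c = 0; heap: [0-9 ALLOC][10-54 FREE]
Op 7: d = malloc(13) -> d = 10; heap: [0-9 ALLOC][10-22 ALLOC][23-54 FREE]

Answer: [0-9 ALLOC][10-22 ALLOC][23-54 FREE]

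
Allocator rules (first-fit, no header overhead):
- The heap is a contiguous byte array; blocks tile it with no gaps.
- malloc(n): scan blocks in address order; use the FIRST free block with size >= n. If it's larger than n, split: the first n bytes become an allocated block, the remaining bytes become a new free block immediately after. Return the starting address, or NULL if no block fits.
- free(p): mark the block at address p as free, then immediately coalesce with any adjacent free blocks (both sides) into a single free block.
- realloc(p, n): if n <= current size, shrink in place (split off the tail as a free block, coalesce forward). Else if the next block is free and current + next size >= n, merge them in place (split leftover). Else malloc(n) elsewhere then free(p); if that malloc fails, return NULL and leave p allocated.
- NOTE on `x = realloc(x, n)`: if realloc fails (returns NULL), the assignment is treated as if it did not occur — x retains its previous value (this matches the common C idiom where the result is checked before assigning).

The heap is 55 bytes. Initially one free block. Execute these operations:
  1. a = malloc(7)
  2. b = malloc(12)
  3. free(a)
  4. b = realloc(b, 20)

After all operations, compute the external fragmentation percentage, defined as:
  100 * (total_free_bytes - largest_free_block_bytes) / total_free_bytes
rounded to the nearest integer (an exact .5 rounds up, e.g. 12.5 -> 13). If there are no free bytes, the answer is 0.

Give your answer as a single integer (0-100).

Answer: 20

Derivation:
Op 1: a = malloc(7) -> a = 0; heap: [0-6 ALLOC][7-54 FREE]
Op 2: b = malloc(12) -> b = 7; heap: [0-6 ALLOC][7-18 ALLOC][19-54 FREE]
Op 3: free(a) -> (freed a); heap: [0-6 FREE][7-18 ALLOC][19-54 FREE]
Op 4: b = realloc(b, 20) -> b = 7; heap: [0-6 FREE][7-26 ALLOC][27-54 FREE]
Free blocks: [7 28] total_free=35 largest=28 -> 100*(35-28)/35 = 700/35 = 20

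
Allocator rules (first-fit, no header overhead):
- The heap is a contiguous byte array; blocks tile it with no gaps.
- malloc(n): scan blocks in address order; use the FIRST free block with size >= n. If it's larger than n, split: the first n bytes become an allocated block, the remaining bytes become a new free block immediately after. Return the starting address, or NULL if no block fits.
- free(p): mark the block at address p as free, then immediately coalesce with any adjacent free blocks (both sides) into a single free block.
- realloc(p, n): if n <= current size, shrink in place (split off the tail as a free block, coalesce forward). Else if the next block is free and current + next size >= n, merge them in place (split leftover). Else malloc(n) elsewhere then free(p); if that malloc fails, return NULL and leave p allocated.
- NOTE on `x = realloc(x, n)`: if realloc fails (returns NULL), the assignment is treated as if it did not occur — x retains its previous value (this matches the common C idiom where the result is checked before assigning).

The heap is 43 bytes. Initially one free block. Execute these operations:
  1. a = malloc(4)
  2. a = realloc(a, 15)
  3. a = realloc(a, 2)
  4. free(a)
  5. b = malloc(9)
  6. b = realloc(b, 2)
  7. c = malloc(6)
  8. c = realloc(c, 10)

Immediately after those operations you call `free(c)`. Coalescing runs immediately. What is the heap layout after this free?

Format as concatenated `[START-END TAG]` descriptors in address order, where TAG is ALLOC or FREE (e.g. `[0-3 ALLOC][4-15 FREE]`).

Op 1: a = malloc(4) -> a = 0; heap: [0-3 ALLOC][4-42 FREE]
Op 2: a = realloc(a, 15) -> a = 0; heap: [0-14 ALLOC][15-42 FREE]
Op 3: a = realloc(a, 2) -> a = 0; heap: [0-1 ALLOC][2-42 FREE]
Op 4: free(a) -> (freed a); heap: [0-42 FREE]
Op 5: b = malloc(9) -> b = 0; heap: [0-8 ALLOC][9-42 FREE]
Op 6: b = realloc(b, 2) -> b = 0; heap: [0-1 ALLOC][2-42 FREE]
Op 7: c = malloc(6) -> c = 2; heap: [0-1 ALLOC][2-7 ALLOC][8-42 FREE]
Op 8: c = realloc(c, 10) -> c = 2; heap: [0-1 ALLOC][2-11 ALLOC][12-42 FREE]
free(c): c = 2 -> block [2-11 ALLOC]; mark free, coalesce with adjacent free neighbors -> [0-1 ALLOC][2-42 FREE]

Answer: [0-1 ALLOC][2-42 FREE]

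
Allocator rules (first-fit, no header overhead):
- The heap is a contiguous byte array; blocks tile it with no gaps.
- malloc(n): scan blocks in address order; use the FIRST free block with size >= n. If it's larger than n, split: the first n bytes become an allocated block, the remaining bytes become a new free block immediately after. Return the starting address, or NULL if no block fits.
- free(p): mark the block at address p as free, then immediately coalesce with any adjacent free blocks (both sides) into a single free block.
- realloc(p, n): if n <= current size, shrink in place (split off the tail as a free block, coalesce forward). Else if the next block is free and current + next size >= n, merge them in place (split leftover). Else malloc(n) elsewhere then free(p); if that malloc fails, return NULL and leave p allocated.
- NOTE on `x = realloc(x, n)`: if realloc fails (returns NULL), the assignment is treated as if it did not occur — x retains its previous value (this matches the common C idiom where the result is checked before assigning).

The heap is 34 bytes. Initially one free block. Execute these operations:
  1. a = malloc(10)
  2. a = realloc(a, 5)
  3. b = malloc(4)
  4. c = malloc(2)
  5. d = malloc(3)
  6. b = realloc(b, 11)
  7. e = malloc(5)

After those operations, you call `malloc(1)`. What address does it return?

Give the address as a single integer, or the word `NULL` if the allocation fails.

Answer: 5

Derivation:
Op 1: a = malloc(10) -> a = 0; heap: [0-9 ALLOC][10-33 FREE]
Op 2: a = realloc(a, 5) -> a = 0; heap: [0-4 ALLOC][5-33 FREE]
Op 3: b = malloc(4) -> b = 5; heap: [0-4 ALLOC][5-8 ALLOC][9-33 FREE]
Op 4: c = malloc(2) -> c = 9; heap: [0-4 ALLOC][5-8 ALLOC][9-10 ALLOC][11-33 FREE]
Op 5: d = malloc(3) -> d = 11; heap: [0-4 ALLOC][5-8 ALLOC][9-10 ALLOC][11-13 ALLOC][14-33 FREE]
Op 6: b = realloc(b, 11) -> b = 14; heap: [0-4 ALLOC][5-8 FREE][9-10 ALLOC][11-13 ALLOC][14-24 ALLOC][25-33 FREE]
Op 7: e = malloc(5) -> e = 25; heap: [0-4 ALLOC][5-8 FREE][9-10 ALLOC][11-13 ALLOC][14-24 ALLOC][25-29 ALLOC][30-33 FREE]
malloc(1): first-fit scan over [0-4 ALLOC][5-8 FREE][9-10 ALLOC][11-13 ALLOC][14-24 ALLOC][25-29 ALLOC][30-33 FREE] -> 5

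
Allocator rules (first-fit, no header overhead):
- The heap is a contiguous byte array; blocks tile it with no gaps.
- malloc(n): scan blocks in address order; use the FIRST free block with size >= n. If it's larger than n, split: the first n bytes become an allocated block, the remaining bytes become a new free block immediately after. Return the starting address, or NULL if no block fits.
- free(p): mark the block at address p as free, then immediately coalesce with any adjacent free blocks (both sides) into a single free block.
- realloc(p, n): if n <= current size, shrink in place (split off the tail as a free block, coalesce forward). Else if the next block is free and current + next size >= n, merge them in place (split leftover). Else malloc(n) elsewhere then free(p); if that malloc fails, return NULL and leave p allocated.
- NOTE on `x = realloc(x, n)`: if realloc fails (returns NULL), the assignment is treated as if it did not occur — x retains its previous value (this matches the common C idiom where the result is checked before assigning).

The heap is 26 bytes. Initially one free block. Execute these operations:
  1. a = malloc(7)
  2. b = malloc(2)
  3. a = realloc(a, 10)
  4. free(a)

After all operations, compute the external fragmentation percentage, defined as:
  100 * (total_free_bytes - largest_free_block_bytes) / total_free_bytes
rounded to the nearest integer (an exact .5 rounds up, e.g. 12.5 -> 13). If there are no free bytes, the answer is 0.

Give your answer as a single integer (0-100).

Answer: 29

Derivation:
Op 1: a = malloc(7) -> a = 0; heap: [0-6 ALLOC][7-25 FREE]
Op 2: b = malloc(2) -> b = 7; heap: [0-6 ALLOC][7-8 ALLOC][9-25 FREE]
Op 3: a = realloc(a, 10) -> a = 9; heap: [0-6 FREE][7-8 ALLOC][9-18 ALLOC][19-25 FREE]
Op 4: free(a) -> (freed a); heap: [0-6 FREE][7-8 ALLOC][9-25 FREE]
Free blocks: [7 17] total_free=24 largest=17 -> 100*(24-17)/24 = 700/24 ≈ 29.167 -> rounds to 29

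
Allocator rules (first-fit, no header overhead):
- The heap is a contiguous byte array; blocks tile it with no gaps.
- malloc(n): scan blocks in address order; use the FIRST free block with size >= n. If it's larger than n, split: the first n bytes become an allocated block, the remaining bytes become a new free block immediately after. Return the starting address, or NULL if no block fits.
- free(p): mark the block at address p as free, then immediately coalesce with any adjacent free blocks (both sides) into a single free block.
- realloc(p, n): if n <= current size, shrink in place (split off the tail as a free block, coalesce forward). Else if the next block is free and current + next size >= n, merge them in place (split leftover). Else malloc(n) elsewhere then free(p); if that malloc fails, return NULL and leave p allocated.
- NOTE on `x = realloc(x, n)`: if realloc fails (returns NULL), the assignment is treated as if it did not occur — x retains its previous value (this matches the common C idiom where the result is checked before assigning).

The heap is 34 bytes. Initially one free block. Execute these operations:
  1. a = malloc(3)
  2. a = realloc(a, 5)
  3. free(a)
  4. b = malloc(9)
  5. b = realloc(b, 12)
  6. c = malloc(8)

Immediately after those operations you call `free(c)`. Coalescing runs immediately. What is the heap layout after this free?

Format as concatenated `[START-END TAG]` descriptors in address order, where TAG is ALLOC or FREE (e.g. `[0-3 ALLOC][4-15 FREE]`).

Answer: [0-11 ALLOC][12-33 FREE]

Derivation:
Op 1: a = malloc(3) -> a = 0; heap: [0-2 ALLOC][3-33 FREE]
Op 2: a = realloc(a, 5) -> a = 0; heap: [0-4 ALLOC][5-33 FREE]
Op 3: free(a) -> (freed a); heap: [0-33 FREE]
Op 4: b = malloc(9) -> b = 0; heap: [0-8 ALLOC][9-33 FREE]
Op 5: b = realloc(b, 12) -> b = 0; heap: [0-11 ALLOC][12-33 FREE]
Op 6: c = malloc(8) -> c = 12; heap: [0-11 ALLOC][12-19 ALLOC][20-33 FREE]
free(c): c = 12 -> block [12-19 ALLOC]; mark free, coalesce with adjacent free neighbors -> [0-11 ALLOC][12-33 FREE]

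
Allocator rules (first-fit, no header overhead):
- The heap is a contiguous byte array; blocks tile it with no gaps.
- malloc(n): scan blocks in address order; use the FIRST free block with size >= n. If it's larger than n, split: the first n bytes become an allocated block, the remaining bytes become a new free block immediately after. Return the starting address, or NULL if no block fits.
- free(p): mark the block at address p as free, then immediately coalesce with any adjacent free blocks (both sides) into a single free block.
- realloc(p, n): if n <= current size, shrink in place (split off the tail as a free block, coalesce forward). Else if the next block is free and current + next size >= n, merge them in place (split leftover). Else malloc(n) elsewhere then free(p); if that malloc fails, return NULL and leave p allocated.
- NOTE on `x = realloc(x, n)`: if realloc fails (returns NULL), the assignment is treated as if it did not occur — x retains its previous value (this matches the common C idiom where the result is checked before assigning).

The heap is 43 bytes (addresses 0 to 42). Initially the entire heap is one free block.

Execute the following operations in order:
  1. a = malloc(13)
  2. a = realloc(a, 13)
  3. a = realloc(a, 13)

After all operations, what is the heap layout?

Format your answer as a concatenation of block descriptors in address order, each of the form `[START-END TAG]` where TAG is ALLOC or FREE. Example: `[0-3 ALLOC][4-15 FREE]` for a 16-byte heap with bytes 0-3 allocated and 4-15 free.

Answer: [0-12 ALLOC][13-42 FREE]

Derivation:
Op 1: a = malloc(13) -> a = 0; heap: [0-12 ALLOC][13-42 FREE]
Op 2: a = realloc(a, 13) -> a = 0; heap: [0-12 ALLOC][13-42 FREE]
Op 3: a = realloc(a, 13) -> a = 0; heap: [0-12 ALLOC][13-42 FREE]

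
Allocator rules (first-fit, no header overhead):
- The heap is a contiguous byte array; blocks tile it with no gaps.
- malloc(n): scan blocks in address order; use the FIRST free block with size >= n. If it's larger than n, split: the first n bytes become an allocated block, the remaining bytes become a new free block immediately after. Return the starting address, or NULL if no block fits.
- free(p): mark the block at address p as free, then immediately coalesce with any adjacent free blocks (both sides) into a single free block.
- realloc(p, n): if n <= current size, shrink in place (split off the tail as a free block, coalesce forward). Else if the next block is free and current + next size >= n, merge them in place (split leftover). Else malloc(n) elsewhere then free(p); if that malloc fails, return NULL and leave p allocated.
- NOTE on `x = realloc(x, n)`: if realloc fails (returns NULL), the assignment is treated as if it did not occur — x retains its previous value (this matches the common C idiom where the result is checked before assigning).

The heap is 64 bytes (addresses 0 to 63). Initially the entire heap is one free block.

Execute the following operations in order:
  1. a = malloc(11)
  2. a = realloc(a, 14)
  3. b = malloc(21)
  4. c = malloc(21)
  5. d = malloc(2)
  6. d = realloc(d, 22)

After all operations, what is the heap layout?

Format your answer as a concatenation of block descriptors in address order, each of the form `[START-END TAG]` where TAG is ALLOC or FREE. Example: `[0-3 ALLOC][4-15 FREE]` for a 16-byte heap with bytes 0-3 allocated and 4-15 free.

Answer: [0-13 ALLOC][14-34 ALLOC][35-55 ALLOC][56-57 ALLOC][58-63 FREE]

Derivation:
Op 1: a = malloc(11) -> a = 0; heap: [0-10 ALLOC][11-63 FREE]
Op 2: a = realloc(a, 14) -> a = 0; heap: [0-13 ALLOC][14-63 FREE]
Op 3: b = malloc(21) -> b = 14; heap: [0-13 ALLOC][14-34 ALLOC][35-63 FREE]
Op 4: c = malloc(21) -> c = 35; heap: [0-13 ALLOC][14-34 ALLOC][35-55 ALLOC][56-63 FREE]
Op 5: d = malloc(2) -> d = 56; heap: [0-13 ALLOC][14-34 ALLOC][35-55 ALLOC][56-57 ALLOC][58-63 FREE]
Op 6: d = realloc(d, 22) -> NULL (d unchanged); heap: [0-13 ALLOC][14-34 ALLOC][35-55 ALLOC][56-57 ALLOC][58-63 FREE]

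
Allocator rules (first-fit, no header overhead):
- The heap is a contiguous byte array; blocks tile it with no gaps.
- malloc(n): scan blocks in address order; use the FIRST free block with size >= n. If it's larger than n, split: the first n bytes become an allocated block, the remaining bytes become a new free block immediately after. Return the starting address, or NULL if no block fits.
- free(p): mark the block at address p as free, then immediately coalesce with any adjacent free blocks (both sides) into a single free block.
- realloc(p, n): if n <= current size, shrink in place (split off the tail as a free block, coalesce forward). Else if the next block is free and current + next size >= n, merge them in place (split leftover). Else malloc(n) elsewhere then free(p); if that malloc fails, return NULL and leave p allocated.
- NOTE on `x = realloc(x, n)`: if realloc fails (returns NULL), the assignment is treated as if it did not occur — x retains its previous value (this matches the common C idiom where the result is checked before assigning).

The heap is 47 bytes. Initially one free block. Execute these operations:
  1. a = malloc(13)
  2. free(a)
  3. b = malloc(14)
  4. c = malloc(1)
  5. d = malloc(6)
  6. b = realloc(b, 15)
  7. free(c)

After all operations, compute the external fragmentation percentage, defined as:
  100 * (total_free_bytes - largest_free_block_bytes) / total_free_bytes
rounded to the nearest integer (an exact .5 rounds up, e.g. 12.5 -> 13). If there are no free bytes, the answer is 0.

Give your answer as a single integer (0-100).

Answer: 42

Derivation:
Op 1: a = malloc(13) -> a = 0; heap: [0-12 ALLOC][13-46 FREE]
Op 2: free(a) -> (freed a); heap: [0-46 FREE]
Op 3: b = malloc(14) -> b = 0; heap: [0-13 ALLOC][14-46 FREE]
Op 4: c = malloc(1) -> c = 14; heap: [0-13 ALLOC][14-14 ALLOC][15-46 FREE]
Op 5: d = malloc(6) -> d = 15; heap: [0-13 ALLOC][14-14 ALLOC][15-20 ALLOC][21-46 FREE]
Op 6: b = realloc(b, 15) -> b = 21; heap: [0-13 FREE][14-14 ALLOC][15-20 ALLOC][21-35 ALLOC][36-46 FREE]
Op 7: free(c) -> (freed c); heap: [0-14 FREE][15-20 ALLOC][21-35 ALLOC][36-46 FREE]
Free blocks: [15 11] total_free=26 largest=15 -> 100*(26-15)/26 = 1100/26 ≈ 42.308 -> rounds to 42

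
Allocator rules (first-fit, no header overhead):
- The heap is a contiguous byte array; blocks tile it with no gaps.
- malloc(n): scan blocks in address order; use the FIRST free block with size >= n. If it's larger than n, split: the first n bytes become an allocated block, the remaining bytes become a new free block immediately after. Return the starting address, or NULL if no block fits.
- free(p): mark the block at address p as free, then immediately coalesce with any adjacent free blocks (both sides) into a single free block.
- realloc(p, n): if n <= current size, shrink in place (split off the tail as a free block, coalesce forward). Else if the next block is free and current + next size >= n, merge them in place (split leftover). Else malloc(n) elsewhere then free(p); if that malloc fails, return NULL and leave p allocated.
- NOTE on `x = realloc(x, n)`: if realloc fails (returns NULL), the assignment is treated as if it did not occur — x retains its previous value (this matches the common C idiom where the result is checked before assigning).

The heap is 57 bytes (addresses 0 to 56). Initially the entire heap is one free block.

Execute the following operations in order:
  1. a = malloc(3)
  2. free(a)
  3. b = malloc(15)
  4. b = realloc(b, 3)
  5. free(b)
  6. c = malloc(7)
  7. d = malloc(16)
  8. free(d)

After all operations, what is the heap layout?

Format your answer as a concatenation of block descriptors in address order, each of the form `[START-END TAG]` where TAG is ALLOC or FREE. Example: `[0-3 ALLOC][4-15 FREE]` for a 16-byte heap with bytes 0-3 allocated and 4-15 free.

Op 1: a = malloc(3) -> a = 0; heap: [0-2 ALLOC][3-56 FREE]
Op 2: free(a) -> (freed a); heap: [0-56 FREE]
Op 3: b = malloc(15) -> b = 0; heap: [0-14 ALLOC][15-56 FREE]
Op 4: b = realloc(b, 3) -> b = 0; heap: [0-2 ALLOC][3-56 FREE]
Op 5: free(b) -> (freed b); heap: [0-56 FREE]
Op 6: c = malloc(7) -> c = 0; heap: [0-6 ALLOC][7-56 FREE]
Op 7: d = malloc(16) -> d = 7; heap: [0-6 ALLOC][7-22 ALLOC][23-56 FREE]
Op 8: free(d) -> (freed d); heap: [0-6 ALLOC][7-56 FREE]

Answer: [0-6 ALLOC][7-56 FREE]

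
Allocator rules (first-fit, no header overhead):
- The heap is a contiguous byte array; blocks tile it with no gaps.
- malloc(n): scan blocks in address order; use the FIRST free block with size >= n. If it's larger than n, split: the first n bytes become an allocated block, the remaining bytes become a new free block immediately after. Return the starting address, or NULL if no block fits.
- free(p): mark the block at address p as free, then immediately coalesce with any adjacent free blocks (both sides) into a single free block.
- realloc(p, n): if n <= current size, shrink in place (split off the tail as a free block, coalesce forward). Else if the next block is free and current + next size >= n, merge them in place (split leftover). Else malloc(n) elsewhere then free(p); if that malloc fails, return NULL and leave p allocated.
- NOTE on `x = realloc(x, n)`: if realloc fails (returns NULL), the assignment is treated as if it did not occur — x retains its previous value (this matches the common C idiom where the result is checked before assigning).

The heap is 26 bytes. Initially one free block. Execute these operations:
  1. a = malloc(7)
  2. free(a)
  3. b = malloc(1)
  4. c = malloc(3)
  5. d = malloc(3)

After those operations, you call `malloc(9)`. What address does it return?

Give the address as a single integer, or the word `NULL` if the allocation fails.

Op 1: a = malloc(7) -> a = 0; heap: [0-6 ALLOC][7-25 FREE]
Op 2: free(a) -> (freed a); heap: [0-25 FREE]
Op 3: b = malloc(1) -> b = 0; heap: [0-0 ALLOC][1-25 FREE]
Op 4: c = malloc(3) -> c = 1; heap: [0-0 ALLOC][1-3 ALLOC][4-25 FREE]
Op 5: d = malloc(3) -> d = 4; heap: [0-0 ALLOC][1-3 ALLOC][4-6 ALLOC][7-25 FREE]
malloc(9): first-fit scan over [0-0 ALLOC][1-3 ALLOC][4-6 ALLOC][7-25 FREE] -> 7

Answer: 7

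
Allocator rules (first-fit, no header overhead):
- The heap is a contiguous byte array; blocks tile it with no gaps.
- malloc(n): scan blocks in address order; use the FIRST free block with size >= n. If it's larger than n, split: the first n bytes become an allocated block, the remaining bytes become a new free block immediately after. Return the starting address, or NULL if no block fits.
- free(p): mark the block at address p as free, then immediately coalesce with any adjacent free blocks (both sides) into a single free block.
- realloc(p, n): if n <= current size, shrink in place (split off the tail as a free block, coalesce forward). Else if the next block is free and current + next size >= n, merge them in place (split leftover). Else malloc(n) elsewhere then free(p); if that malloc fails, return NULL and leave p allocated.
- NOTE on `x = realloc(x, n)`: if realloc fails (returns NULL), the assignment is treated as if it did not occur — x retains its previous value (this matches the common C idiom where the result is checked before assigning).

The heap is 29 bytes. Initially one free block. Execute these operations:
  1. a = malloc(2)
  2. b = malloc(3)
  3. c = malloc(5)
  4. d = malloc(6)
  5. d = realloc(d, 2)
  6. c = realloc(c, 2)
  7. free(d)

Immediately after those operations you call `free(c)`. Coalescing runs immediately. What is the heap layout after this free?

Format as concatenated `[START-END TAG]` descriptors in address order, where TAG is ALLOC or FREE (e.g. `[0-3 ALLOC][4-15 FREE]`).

Answer: [0-1 ALLOC][2-4 ALLOC][5-28 FREE]

Derivation:
Op 1: a = malloc(2) -> a = 0; heap: [0-1 ALLOC][2-28 FREE]
Op 2: b = malloc(3) -> b = 2; heap: [0-1 ALLOC][2-4 ALLOC][5-28 FREE]
Op 3: c = malloc(5) -> c = 5; heap: [0-1 ALLOC][2-4 ALLOC][5-9 ALLOC][10-28 FREE]
Op 4: d = malloc(6) -> d = 10; heap: [0-1 ALLOC][2-4 ALLOC][5-9 ALLOC][10-15 ALLOC][16-28 FREE]
Op 5: d = realloc(d, 2) -> d = 10; heap: [0-1 ALLOC][2-4 ALLOC][5-9 ALLOC][10-11 ALLOC][12-28 FREE]
Op 6: c = realloc(c, 2) -> c = 5; heap: [0-1 ALLOC][2-4 ALLOC][5-6 ALLOC][7-9 FREE][10-11 ALLOC][12-28 FREE]
Op 7: free(d) -> (freed d); heap: [0-1 ALLOC][2-4 ALLOC][5-6 ALLOC][7-28 FREE]
free(c): c = 5 -> block [5-6 ALLOC]; mark free, coalesce with adjacent free neighbors -> [0-1 ALLOC][2-4 ALLOC][5-28 FREE]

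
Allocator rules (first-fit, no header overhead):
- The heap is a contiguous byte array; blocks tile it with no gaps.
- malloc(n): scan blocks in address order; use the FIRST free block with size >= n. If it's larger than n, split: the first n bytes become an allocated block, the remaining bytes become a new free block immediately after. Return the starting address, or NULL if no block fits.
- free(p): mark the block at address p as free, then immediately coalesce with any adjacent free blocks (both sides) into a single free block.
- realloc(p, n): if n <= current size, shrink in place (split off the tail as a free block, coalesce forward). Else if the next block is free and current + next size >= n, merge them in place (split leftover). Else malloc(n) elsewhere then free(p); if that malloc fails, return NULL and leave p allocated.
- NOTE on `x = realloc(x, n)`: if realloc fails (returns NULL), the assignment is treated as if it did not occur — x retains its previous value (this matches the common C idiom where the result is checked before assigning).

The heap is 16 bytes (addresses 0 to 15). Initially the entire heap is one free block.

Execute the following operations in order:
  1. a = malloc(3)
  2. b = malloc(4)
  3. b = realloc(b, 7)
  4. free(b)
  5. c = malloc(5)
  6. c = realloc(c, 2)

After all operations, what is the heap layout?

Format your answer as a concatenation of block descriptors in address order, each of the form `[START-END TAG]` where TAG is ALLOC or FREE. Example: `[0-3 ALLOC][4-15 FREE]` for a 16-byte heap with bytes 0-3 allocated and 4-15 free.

Answer: [0-2 ALLOC][3-4 ALLOC][5-15 FREE]

Derivation:
Op 1: a = malloc(3) -> a = 0; heap: [0-2 ALLOC][3-15 FREE]
Op 2: b = malloc(4) -> b = 3; heap: [0-2 ALLOC][3-6 ALLOC][7-15 FREE]
Op 3: b = realloc(b, 7) -> b = 3; heap: [0-2 ALLOC][3-9 ALLOC][10-15 FREE]
Op 4: free(b) -> (freed b); heap: [0-2 ALLOC][3-15 FREE]
Op 5: c = malloc(5) -> c = 3; heap: [0-2 ALLOC][3-7 ALLOC][8-15 FREE]
Op 6: c = realloc(c, 2) -> c = 3; heap: [0-2 ALLOC][3-4 ALLOC][5-15 FREE]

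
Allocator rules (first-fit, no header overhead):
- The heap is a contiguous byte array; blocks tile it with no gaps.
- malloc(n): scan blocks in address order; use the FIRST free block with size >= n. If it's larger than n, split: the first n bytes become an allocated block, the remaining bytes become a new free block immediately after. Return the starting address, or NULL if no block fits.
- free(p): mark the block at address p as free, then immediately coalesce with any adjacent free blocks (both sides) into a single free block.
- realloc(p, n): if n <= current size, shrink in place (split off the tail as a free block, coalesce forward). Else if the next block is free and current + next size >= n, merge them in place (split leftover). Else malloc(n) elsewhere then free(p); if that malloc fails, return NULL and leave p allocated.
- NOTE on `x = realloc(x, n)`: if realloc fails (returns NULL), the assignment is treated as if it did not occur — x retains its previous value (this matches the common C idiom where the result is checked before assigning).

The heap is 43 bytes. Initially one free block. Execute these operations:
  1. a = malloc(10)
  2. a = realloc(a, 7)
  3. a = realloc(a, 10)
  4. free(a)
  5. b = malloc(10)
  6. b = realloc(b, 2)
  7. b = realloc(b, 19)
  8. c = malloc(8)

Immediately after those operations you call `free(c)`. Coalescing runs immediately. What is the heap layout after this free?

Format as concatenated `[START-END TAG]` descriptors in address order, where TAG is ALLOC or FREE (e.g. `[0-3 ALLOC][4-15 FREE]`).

Answer: [0-18 ALLOC][19-42 FREE]

Derivation:
Op 1: a = malloc(10) -> a = 0; heap: [0-9 ALLOC][10-42 FREE]
Op 2: a = realloc(a, 7) -> a = 0; heap: [0-6 ALLOC][7-42 FREE]
Op 3: a = realloc(a, 10) -> a = 0; heap: [0-9 ALLOC][10-42 FREE]
Op 4: free(a) -> (freed a); heap: [0-42 FREE]
Op 5: b = malloc(10) -> b = 0; heap: [0-9 ALLOC][10-42 FREE]
Op 6: b = realloc(b, 2) -> b = 0; heap: [0-1 ALLOC][2-42 FREE]
Op 7: b = realloc(b, 19) -> b = 0; heap: [0-18 ALLOC][19-42 FREE]
Op 8: c = malloc(8) -> c = 19; heap: [0-18 ALLOC][19-26 ALLOC][27-42 FREE]
free(c): c = 19 -> block [19-26 ALLOC]; mark free, coalesce with adjacent free neighbors -> [0-18 ALLOC][19-42 FREE]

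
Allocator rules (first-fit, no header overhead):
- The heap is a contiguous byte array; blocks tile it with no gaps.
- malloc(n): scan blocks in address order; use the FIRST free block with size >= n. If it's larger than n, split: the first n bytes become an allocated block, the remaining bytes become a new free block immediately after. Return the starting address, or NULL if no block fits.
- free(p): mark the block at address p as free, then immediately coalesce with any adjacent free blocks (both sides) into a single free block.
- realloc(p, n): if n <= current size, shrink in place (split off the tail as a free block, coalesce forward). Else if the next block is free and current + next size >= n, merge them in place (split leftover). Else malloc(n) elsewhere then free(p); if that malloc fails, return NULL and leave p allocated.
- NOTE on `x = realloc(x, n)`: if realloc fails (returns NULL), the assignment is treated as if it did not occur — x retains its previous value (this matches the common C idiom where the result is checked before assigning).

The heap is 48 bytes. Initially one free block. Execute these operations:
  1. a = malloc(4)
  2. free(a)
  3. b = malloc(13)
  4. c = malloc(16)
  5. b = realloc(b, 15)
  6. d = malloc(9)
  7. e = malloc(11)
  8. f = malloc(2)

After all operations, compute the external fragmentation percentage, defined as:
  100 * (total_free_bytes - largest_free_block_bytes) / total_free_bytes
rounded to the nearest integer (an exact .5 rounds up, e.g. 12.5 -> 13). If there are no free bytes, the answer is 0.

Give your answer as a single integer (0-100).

Answer: 33

Derivation:
Op 1: a = malloc(4) -> a = 0; heap: [0-3 ALLOC][4-47 FREE]
Op 2: free(a) -> (freed a); heap: [0-47 FREE]
Op 3: b = malloc(13) -> b = 0; heap: [0-12 ALLOC][13-47 FREE]
Op 4: c = malloc(16) -> c = 13; heap: [0-12 ALLOC][13-28 ALLOC][29-47 FREE]
Op 5: b = realloc(b, 15) -> b = 29; heap: [0-12 FREE][13-28 ALLOC][29-43 ALLOC][44-47 FREE]
Op 6: d = malloc(9) -> d = 0; heap: [0-8 ALLOC][9-12 FREE][13-28 ALLOC][29-43 ALLOC][44-47 FREE]
Op 7: e = malloc(11) -> e = NULL; heap: [0-8 ALLOC][9-12 FREE][13-28 ALLOC][29-43 ALLOC][44-47 FREE]
Op 8: f = malloc(2) -> f = 9; heap: [0-8 ALLOC][9-10 ALLOC][11-12 FREE][13-28 ALLOC][29-43 ALLOC][44-47 FREE]
Free blocks: [2 4] total_free=6 largest=4 -> 100*(6-4)/6 = 200/6 ≈ 33.333 -> rounds to 33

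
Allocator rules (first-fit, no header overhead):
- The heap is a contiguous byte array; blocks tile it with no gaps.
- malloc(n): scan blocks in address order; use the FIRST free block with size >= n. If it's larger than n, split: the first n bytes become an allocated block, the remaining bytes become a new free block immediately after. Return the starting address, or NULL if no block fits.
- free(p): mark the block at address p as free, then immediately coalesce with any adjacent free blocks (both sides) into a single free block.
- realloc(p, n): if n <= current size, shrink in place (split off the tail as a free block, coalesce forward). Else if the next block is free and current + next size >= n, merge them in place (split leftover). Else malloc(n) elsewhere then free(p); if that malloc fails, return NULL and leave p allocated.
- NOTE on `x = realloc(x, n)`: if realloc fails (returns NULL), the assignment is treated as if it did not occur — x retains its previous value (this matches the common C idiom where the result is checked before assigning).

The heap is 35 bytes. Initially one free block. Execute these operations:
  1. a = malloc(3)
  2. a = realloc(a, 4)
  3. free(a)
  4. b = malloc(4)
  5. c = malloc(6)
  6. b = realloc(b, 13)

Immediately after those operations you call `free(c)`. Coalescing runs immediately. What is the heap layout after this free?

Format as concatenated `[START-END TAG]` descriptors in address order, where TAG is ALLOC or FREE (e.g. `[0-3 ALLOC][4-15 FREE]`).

Answer: [0-9 FREE][10-22 ALLOC][23-34 FREE]

Derivation:
Op 1: a = malloc(3) -> a = 0; heap: [0-2 ALLOC][3-34 FREE]
Op 2: a = realloc(a, 4) -> a = 0; heap: [0-3 ALLOC][4-34 FREE]
Op 3: free(a) -> (freed a); heap: [0-34 FREE]
Op 4: b = malloc(4) -> b = 0; heap: [0-3 ALLOC][4-34 FREE]
Op 5: c = malloc(6) -> c = 4; heap: [0-3 ALLOC][4-9 ALLOC][10-34 FREE]
Op 6: b = realloc(b, 13) -> b = 10; heap: [0-3 FREE][4-9 ALLOC][10-22 ALLOC][23-34 FREE]
free(c): c = 4 -> block [4-9 ALLOC]; mark free, coalesce with adjacent free neighbors -> [0-9 FREE][10-22 ALLOC][23-34 FREE]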